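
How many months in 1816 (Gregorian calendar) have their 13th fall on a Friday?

Check the 13th of each month of 1816: Jan 13: Sat, Feb 13: Tue, Mar 13: Wed, Apr 13: Sat, May 13: Mon, Jun 13: Thu, Jul 13: Sat, Aug 13: Tue, Sep 13: Fri, Oct 13: Sun, Nov 13: Wed, Dec 13: Fri.
Friday occurs in September, December — 2 months.

2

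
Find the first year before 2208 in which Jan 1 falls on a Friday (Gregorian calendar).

Jan 1 advances by 2 weekdays after a leap year and by 1 after a common year.
2208: Jan 1 is Friday (leap).
2207: Thursday
2206: Wednesday
2205: Tuesday
2204: Sunday (leap)
2203: Saturday
2202: Friday
2202 begins on a Friday

2202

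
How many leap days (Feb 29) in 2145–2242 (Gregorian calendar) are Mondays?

4

Leap years in 2145–2242: 23 of them.
Feb 29 weekday advances by 5 (mod 7) from one leap year to the next four years later (or differs when a century non-leap intervenes).
Leap-day weekdays: 2148:Thu 2152:Tue 2156:Sun 2160:Fri 2164:Wed 2168:Mon✓ 2172:Sat 2176:Thu 2180:Tue 2184:Sun 2188:Fri 2192:Wed 2196:Mon✓ 2204:Wed 2208:Mon✓ 2212:Sat 2216:Thu 2220:Tue 2224:Sun 2228:Fri 2232:Wed 2236:Mon✓ 2240:Sat
Monday: 2168, 2196, 2208, 2236 → 4.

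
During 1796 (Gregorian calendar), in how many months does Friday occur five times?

5

A month of length L has five Fridays iff its first Friday is on day ≤ L−28 (so day 1–3 in a 31-day month, 1–2 in a 30-day month, day 1 in a leap February).
Checking each month of 1796: Jan starts Fri (31d) ✓; Feb starts Mon (29d); Mar starts Tue (31d); Apr starts Fri (30d) ✓; May starts Sun (31d); Jun starts Wed (30d); Jul starts Fri (31d) ✓; Aug starts Mon (31d); Sep starts Thu (30d) ✓; Oct starts Sat (31d); Nov starts Tue (30d); Dec starts Thu (31d) ✓.
Five-Friday months: January, April, July, September, December → 5.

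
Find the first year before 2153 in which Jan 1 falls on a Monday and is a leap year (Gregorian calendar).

2148

Jan 1 advances by 2 weekdays after a leap year and by 1 after a common year.
2153: Jan 1 is Monday.
2152: Saturday (leap)
2151: Friday
2150: Thursday
2149: Wednesday
2148: Monday (leap)
2148 begins on a Monday and is a leap year.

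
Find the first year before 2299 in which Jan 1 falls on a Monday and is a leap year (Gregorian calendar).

Jan 1 advances by 2 weekdays after a leap year and by 1 after a common year.
2299: Jan 1 is Sunday.
2298: Saturday
2297: Friday
2296: Wednesday (leap)
2295: Tuesday
2294: Monday
2293: Sunday
2292: Friday (leap)
2291: Thursday
2290: Wednesday
2289: Tuesday
2288: Sunday (leap)
2287: Saturday
2286: Friday
2285: Thursday
2284: Tuesday (leap)
2283: Monday
2282: Sunday
2281: Saturday
2280: Thursday (leap)
2279: Wednesday
2278: Tuesday
2277: Monday
2276: Saturday (leap)
2275: Friday
2274: Thursday
2273: Wednesday
2272: Monday (leap)
2272 begins on a Monday and is a leap year.

2272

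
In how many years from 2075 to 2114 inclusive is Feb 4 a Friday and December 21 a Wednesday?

5

Check each year's weekday for Feb 4 and December 21:
  2075: Mon/Sat  2076: Tue/Mon  2077: Thu/Tue  2078: Fri/Wed ✓  2079: Sat/Thu  2080: Sun/Sat  2081: Tue/Sun  2082: Wed/Mon  2083: Thu/Tue  2084: Fri/Thu  2085: Sun/Fri  2086: Mon/Sat  2087: Tue/Sun  2088: Wed/Tue  …(12 more)…  2101: Fri/Wed ✓  2102: Sat/Thu  2103: Sun/Fri  2104: Mon/Sun  2105: Wed/Mon  2106: Thu/Tue  2107: Fri/Wed ✓  2108: Sat/Fri  2109: Mon/Sat  2110: Tue/Sun  2111: Wed/Mon  2112: Thu/Wed  2113: Sat/Thu  2114: Sun/Fri
Both conditions hold in: 2078, 2089, 2095, 2101, 2107 — 5.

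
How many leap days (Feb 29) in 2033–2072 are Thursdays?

Leap years in 2033–2072: 10 of them.
Feb 29 weekday advances by 5 (mod 7) from one leap year to the next four years later (or differs when a century non-leap intervenes).
Leap-day weekdays: 2036:Fri 2040:Wed 2044:Mon 2048:Sat 2052:Thu✓ 2056:Tue 2060:Sun 2064:Fri 2068:Wed 2072:Mon
Thursday: 2052 → 1.

1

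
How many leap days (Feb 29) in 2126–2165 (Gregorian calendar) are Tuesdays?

Leap years in 2126–2165: 10 of them.
Feb 29 weekday advances by 5 (mod 7) from one leap year to the next four years later (or differs when a century non-leap intervenes).
Leap-day weekdays: 2128:Sun 2132:Fri 2136:Wed 2140:Mon 2144:Sat 2148:Thu 2152:Tue✓ 2156:Sun 2160:Fri 2164:Wed
Tuesday: 2152 → 1.

1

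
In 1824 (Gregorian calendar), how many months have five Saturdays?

A month of length L has five Saturdays iff its first Saturday is on day ≤ L−28 (so day 1–3 in a 31-day month, 1–2 in a 30-day month, day 1 in a leap February).
Checking each month of 1824: Jan starts Thu (31d) ✓; Feb starts Sun (29d); Mar starts Mon (31d); Apr starts Thu (30d); May starts Sat (31d) ✓; Jun starts Tue (30d); Jul starts Thu (31d) ✓; Aug starts Sun (31d); Sep starts Wed (30d); Oct starts Fri (31d) ✓; Nov starts Mon (30d); Dec starts Wed (31d).
Five-Saturday months: January, May, July, October → 4.

4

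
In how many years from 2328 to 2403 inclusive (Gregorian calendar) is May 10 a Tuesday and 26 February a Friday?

3

Check each year's weekday for May 10 and 26 February:
  2328: Thu/Sun  2329: Fri/Tue  2330: Sat/Wed  2331: Sun/Thu  2332: Tue/Fri ✓  2333: Wed/Sun  2334: Thu/Mon  2335: Fri/Tue  2336: Sun/Wed  2337: Mon/Fri  2338: Tue/Sat  2339: Wed/Sun  2340: Fri/Mon  2341: Sat/Wed  …(48 more)…  2390: Thu/Mon  2391: Fri/Tue  2392: Sun/Wed  2393: Mon/Fri  2394: Tue/Sat  2395: Wed/Sun  2396: Fri/Mon  2397: Sat/Wed  2398: Sun/Thu  2399: Mon/Fri  2400: Wed/Sat  2401: Thu/Mon  2402: Fri/Tue  2403: Sat/Wed
Both conditions hold in: 2332, 2360, 2388 — 3.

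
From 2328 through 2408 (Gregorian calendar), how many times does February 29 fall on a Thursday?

Leap years in 2328–2408: 21 of them.
Feb 29 weekday advances by 5 (mod 7) from one leap year to the next four years later (or differs when a century non-leap intervenes).
Leap-day weekdays: 2328:Wed 2332:Mon 2336:Sat 2340:Thu✓ 2344:Tue 2348:Sun 2352:Fri 2356:Wed 2360:Mon 2364:Sat 2368:Thu✓ 2372:Tue 2376:Sun 2380:Fri 2384:Wed 2388:Mon 2392:Sat 2396:Thu✓ 2400:Tue 2404:Sun 2408:Fri
Thursday: 2340, 2368, 2396 → 3.

3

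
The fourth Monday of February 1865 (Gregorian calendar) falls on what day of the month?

27

February 1, 1865 is a Wednesday, so the first Monday is the 6th.
The fourth Monday is 6 + 21 = 27.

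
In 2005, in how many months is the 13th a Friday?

Check the 13th of each month of 2005: Jan 13: Thu, Feb 13: Sun, Mar 13: Sun, Apr 13: Wed, May 13: Fri, Jun 13: Mon, Jul 13: Wed, Aug 13: Sat, Sep 13: Tue, Oct 13: Thu, Nov 13: Sun, Dec 13: Tue.
Friday occurs in May — 1 month.

1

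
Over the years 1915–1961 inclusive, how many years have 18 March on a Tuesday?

7

Track 18 March's weekday year by year (advancing +1, or +2 across a Feb 29):
  1915: Thu  1916: Sat (+2)  1917: Sun (+1)  1918: Mon (+1)  1919: Tue (+1) ✓
  1920: Thu (+2)  1921: Fri (+1)  1922: Sat (+1)  1923: Sun (+1)  1924: Tue (+2) ✓
  1925: Wed (+1)  1926: Thu (+1)  1927: Fri (+1)  1928: Sun (+2)  … (19 more years) …
  1948: Thu (+2)  1949: Fri (+1)  1950: Sat (+1)  1951: Sun (+1)  1952: Tue (+2) ✓
  1953: Wed (+1)  1954: Thu (+1)  1955: Fri (+1)  1956: Sun (+2)  1957: Mon (+1)
  1958: Tue (+1) ✓  1959: Wed (+1)  1960: Fri (+2)  1961: Sat (+1)
Tuesday years: 1919, 1924, 1930, 1941, 1947, 1952, 1958 — 7 in total.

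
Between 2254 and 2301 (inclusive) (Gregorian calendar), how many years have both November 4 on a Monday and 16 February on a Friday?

Check each year's weekday for November 4 and 16 February:
  2254: Sat/Thu  2255: Sun/Fri  2256: Tue/Sat  2257: Wed/Mon  2258: Thu/Tue  2259: Fri/Wed  2260: Sun/Thu  2261: Mon/Sat  2262: Tue/Sun  2263: Wed/Mon  2264: Fri/Tue  2265: Sat/Thu  2266: Sun/Fri  2267: Mon/Sat  …(20 more)…  2288: Sun/Thu  2289: Mon/Sat  2290: Tue/Sun  2291: Wed/Mon  2292: Fri/Tue  2293: Sat/Thu  2294: Sun/Fri  2295: Mon/Sat  2296: Wed/Sun  2297: Thu/Tue  2298: Fri/Wed  2299: Sat/Thu  2300: Sun/Fri  2301: Mon/Sat
Both conditions hold in: 2272 — 1.

1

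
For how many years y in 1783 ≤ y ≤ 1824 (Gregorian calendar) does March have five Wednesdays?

March has 31 days; it has five Wednesdays when Wednesday falls among the first (month-length − 28) days — i.e. when March 1 is one of Wednesday/Tuesday/Monday.
March 1 by year: 1783:Sat 1784:Mon✓ 1785:Tue✓ 1786:Wed✓ 1787:Thu 1788:Sat 1789:Sun 1790:Mon✓ 1791:Tue✓ 1792:Thu 1793:Fri 1794:Sat 1795:Sun 1796:Tue✓ 1797:Wed✓ …(12 more)… 1810:Thu 1811:Fri 1812:Sun 1813:Mon✓ 1814:Tue✓ 1815:Wed✓ 1816:Fri 1817:Sat 1818:Sun 1819:Mon✓ 1820:Wed✓ 1821:Thu 1822:Fri 1823:Sat 1824:Mon✓
Years with five Wednesdays: 1784, 1785, 1786, 1790, 1791, 1796, 1797, 1802, 1803, 1808, 1809, 1813, 1814, 1815, 1819, 1820, 1824 → 17.

17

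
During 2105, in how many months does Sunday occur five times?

4

A month of length L has five Sundays iff its first Sunday is on day ≤ L−28 (so day 1–3 in a 31-day month, 1–2 in a 30-day month, day 1 in a leap February).
Checking each month of 2105: Jan starts Thu (31d); Feb starts Sun (28d); Mar starts Sun (31d) ✓; Apr starts Wed (30d); May starts Fri (31d) ✓; Jun starts Mon (30d); Jul starts Wed (31d); Aug starts Sat (31d) ✓; Sep starts Tue (30d); Oct starts Thu (31d); Nov starts Sun (30d) ✓; Dec starts Tue (31d).
Five-Sunday months: March, May, August, November → 4.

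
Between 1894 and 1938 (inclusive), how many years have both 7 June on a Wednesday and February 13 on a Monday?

Check each year's weekday for 7 June and February 13:
  1894: Thu/Tue  1895: Fri/Wed  1896: Sun/Thu  1897: Mon/Sat  1898: Tue/Sun  1899: Wed/Mon ✓  1900: Thu/Tue  1901: Fri/Wed  1902: Sat/Thu  1903: Sun/Fri  1904: Tue/Sat  1905: Wed/Mon ✓  1906: Thu/Tue  1907: Fri/Wed  …(17 more)…  1925: Sun/Fri  1926: Mon/Sat  1927: Tue/Sun  1928: Thu/Mon  1929: Fri/Wed  1930: Sat/Thu  1931: Sun/Fri  1932: Tue/Sat  1933: Wed/Mon ✓  1934: Thu/Tue  1935: Fri/Wed  1936: Sun/Thu  1937: Mon/Sat  1938: Tue/Sun
Both conditions hold in: 1899, 1905, 1911, 1922, 1933 — 5.

5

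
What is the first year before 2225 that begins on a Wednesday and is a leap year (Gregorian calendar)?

2212

Jan 1 advances by 2 weekdays after a leap year and by 1 after a common year.
2225: Jan 1 is Saturday.
2224: Thursday (leap)
2223: Wednesday
2222: Tuesday
2221: Monday
2220: Saturday (leap)
2219: Friday
2218: Thursday
2217: Wednesday
2216: Monday (leap)
2215: Sunday
2214: Saturday
2213: Friday
2212: Wednesday (leap)
2212 begins on a Wednesday and is a leap year.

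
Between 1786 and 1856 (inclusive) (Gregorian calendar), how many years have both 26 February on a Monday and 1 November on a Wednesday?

Check each year's weekday for 26 February and 1 November:
  1786: Sun/Wed  1787: Mon/Thu  1788: Tue/Sat  1789: Thu/Sun  1790: Fri/Mon  1791: Sat/Tue  1792: Sun/Thu  1793: Tue/Fri  1794: Wed/Sat  1795: Thu/Sun  1796: Fri/Tue  1797: Sun/Wed  1798: Mon/Thu  1799: Tue/Fri  …(43 more)…  1843: Sun/Wed  1844: Mon/Fri  1845: Wed/Sat  1846: Thu/Sun  1847: Fri/Mon  1848: Sat/Wed  1849: Mon/Thu  1850: Tue/Fri  1851: Wed/Sat  1852: Thu/Mon  1853: Sat/Tue  1854: Sun/Wed  1855: Mon/Thu  1856: Tue/Sat
Both conditions hold in: no year — 0.

0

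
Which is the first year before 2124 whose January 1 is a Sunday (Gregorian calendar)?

2119

Jan 1 advances by 2 weekdays after a leap year and by 1 after a common year.
2124: Jan 1 is Saturday (leap).
2123: Friday
2122: Thursday
2121: Wednesday
2120: Monday (leap)
2119: Sunday
2119 begins on a Sunday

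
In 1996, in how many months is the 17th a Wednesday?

3

Check the 17th of each month of 1996: Jan 17: Wed, Feb 17: Sat, Mar 17: Sun, Apr 17: Wed, May 17: Fri, Jun 17: Mon, Jul 17: Wed, Aug 17: Sat, Sep 17: Tue, Oct 17: Thu, Nov 17: Sun, Dec 17: Tue.
Wednesday occurs in January, April, July — 3 months.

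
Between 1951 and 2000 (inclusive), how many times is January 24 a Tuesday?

Track January 24's weekday year by year (advancing +1, or +2 across a Feb 29):
  1951: Wed  1952: Thu (+1)  1953: Sat (+2)  1954: Sun (+1)  1955: Mon (+1)
  1956: Tue (+1) ✓  1957: Thu (+2)  1958: Fri (+1)  1959: Sat (+1)  1960: Sun (+1)
  1961: Tue (+2) ✓  1962: Wed (+1)  1963: Thu (+1)  1964: Fri (+1)  … (22 more years) …
  1987: Sat (+1)  1988: Sun (+1)  1989: Tue (+2) ✓  1990: Wed (+1)  1991: Thu (+1)
  1992: Fri (+1)  1993: Sun (+2)  1994: Mon (+1)  1995: Tue (+1) ✓  1996: Wed (+1)
  1997: Fri (+2)  1998: Sat (+1)  1999: Sun (+1)  2000: Mon (+1)
Tuesday years: 1956, 1961, 1967, 1978, 1984, 1989, 1995 — 7 in total.

7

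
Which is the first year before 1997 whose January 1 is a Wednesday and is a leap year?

Jan 1 advances by 2 weekdays after a leap year and by 1 after a common year.
1997: Jan 1 is Wednesday.
1996: Monday (leap)
1995: Sunday
1994: Saturday
1993: Friday
1992: Wednesday (leap)
1992 begins on a Wednesday and is a leap year.

1992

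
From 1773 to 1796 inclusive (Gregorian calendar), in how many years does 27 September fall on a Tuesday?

Track 27 September's weekday year by year (advancing +1, or +2 across a Feb 29):
  1773: Mon  1774: Tue (+1) ✓  1775: Wed (+1)  1776: Fri (+2)  1777: Sat (+1)
  1778: Sun (+1)  1779: Mon (+1)  1780: Wed (+2)  1781: Thu (+1)  1782: Fri (+1)
  1783: Sat (+1)  1784: Mon (+2)  1785: Tue (+1) ✓  1786: Wed (+1)  1787: Thu (+1)
  1788: Sat (+2)  1789: Sun (+1)  1790: Mon (+1)  1791: Tue (+1) ✓  1792: Thu (+2)
  1793: Fri (+1)  1794: Sat (+1)  1795: Sun (+1)  1796: Tue (+2) ✓
Tuesday years: 1774, 1785, 1791, 1796 — 4 in total.

4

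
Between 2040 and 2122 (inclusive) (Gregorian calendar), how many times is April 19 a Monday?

11

Track April 19's weekday year by year (advancing +1, or +2 across a Feb 29):
  2040: Thu  2041: Fri (+1)  2042: Sat (+1)  2043: Sun (+1)  2044: Tue (+2)
  2045: Wed (+1)  2046: Thu (+1)  2047: Fri (+1)  2048: Sun (+2)  2049: Mon (+1) ✓
  2050: Tue (+1)  2051: Wed (+1)  2052: Fri (+2)  2053: Sat (+1)  … (55 more years) …
  2109: Fri (+1)  2110: Sat (+1)  2111: Sun (+1)  2112: Tue (+2)  2113: Wed (+1)
  2114: Thu (+1)  2115: Fri (+1)  2116: Sun (+2)  2117: Mon (+1) ✓  2118: Tue (+1)
  2119: Wed (+1)  2120: Fri (+2)  2121: Sat (+1)  2122: Sun (+1)
Monday years: 2049, 2055, 2060, 2066, 2077, 2083, 2088, 2094, 2100, 2106, 2117 — 11 in total.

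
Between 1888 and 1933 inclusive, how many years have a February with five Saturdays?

February has 28 days (29 in leap years); it has five Saturdays when Saturday falls among the first (month-length − 28) days — i.e. when February 1 is Saturday in a leap year (never in a common year).
February 1 by year: 1888:Wed 1889:Fri 1890:Sat 1891:Sun 1892:Mon 1893:Wed 1894:Thu 1895:Fri 1896:Sat✓ 1897:Mon 1898:Tue 1899:Wed 1900:Thu 1901:Fri 1902:Sat …(16 more)… 1919:Sat 1920:Sun 1921:Tue 1922:Wed 1923:Thu 1924:Fri 1925:Sun 1926:Mon 1927:Tue 1928:Wed 1929:Fri 1930:Sat 1931:Sun 1932:Mon 1933:Wed
Years with five Saturdays: 1896, 1908 → 2.

2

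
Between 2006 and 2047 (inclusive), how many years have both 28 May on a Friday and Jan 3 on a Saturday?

Check each year's weekday for 28 May and Jan 3:
  2006: Sun/Tue  2007: Mon/Wed  2008: Wed/Thu  2009: Thu/Sat  2010: Fri/Sun  2011: Sat/Mon  2012: Mon/Tue  2013: Tue/Thu  2014: Wed/Fri  2015: Thu/Sat  2016: Sat/Sun  2017: Sun/Tue  2018: Mon/Wed  2019: Tue/Thu  …(14 more)…  2034: Sun/Tue  2035: Mon/Wed  2036: Wed/Thu  2037: Thu/Sat  2038: Fri/Sun  2039: Sat/Mon  2040: Mon/Tue  2041: Tue/Thu  2042: Wed/Fri  2043: Thu/Sat  2044: Sat/Sun  2045: Sun/Tue  2046: Mon/Wed  2047: Tue/Thu
Both conditions hold in: 2032 — 1.

1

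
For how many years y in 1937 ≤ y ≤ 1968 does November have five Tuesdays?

10

November has 30 days; it has five Tuesdays when Tuesday falls among the first (month-length − 28) days — i.e. when November 1 is one of Tuesday/Monday.
November 1 by year: 1937:Mon✓ 1938:Tue✓ 1939:Wed 1940:Fri 1941:Sat 1942:Sun 1943:Mon✓ 1944:Wed 1945:Thu 1946:Fri 1947:Sat 1948:Mon✓ 1949:Tue✓ 1950:Wed 1951:Thu 1952:Sat 1953:Sun 1954:Mon✓ 1955:Tue✓ 1956:Thu 1957:Fri 1958:Sat 1959:Sun 1960:Tue✓ 1961:Wed 1962:Thu 1963:Fri 1964:Sun 1965:Mon✓ 1966:Tue✓ 1967:Wed 1968:Fri
Years with five Tuesdays: 1937, 1938, 1943, 1948, 1949, 1954, 1955, 1960, 1965, 1966 → 10.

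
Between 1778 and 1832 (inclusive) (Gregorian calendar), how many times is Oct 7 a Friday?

Track Oct 7's weekday year by year (advancing +1, or +2 across a Feb 29):
  1778: Wed  1779: Thu (+1)  1780: Sat (+2)  1781: Sun (+1)  1782: Mon (+1)
  1783: Tue (+1)  1784: Thu (+2)  1785: Fri (+1) ✓  1786: Sat (+1)  1787: Sun (+1)
  1788: Tue (+2)  1789: Wed (+1)  1790: Thu (+1)  1791: Fri (+1) ✓  … (27 more years) …
  1819: Thu (+1)  1820: Sat (+2)  1821: Sun (+1)  1822: Mon (+1)  1823: Tue (+1)
  1824: Thu (+2)  1825: Fri (+1) ✓  1826: Sat (+1)  1827: Sun (+1)  1828: Tue (+2)
  1829: Wed (+1)  1830: Thu (+1)  1831: Fri (+1) ✓  1832: Sun (+2)
Friday years: 1785, 1791, 1796, 1803, 1808, 1814, 1825, 1831 — 8 in total.

8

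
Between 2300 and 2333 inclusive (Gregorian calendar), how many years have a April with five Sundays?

April has 30 days; it has five Sundays when Sunday falls among the first (month-length − 28) days — i.e. when April 1 is one of Sunday/Saturday.
April 1 by year: 2300:Sun✓ 2301:Mon 2302:Tue 2303:Wed 2304:Fri 2305:Sat✓ 2306:Sun✓ 2307:Mon 2308:Wed 2309:Thu 2310:Fri 2311:Sat✓ 2312:Mon 2313:Tue 2314:Wed …(4 more)… 2319:Tue 2320:Thu 2321:Fri 2322:Sat✓ 2323:Sun✓ 2324:Tue 2325:Wed 2326:Thu 2327:Fri 2328:Sun✓ 2329:Mon 2330:Tue 2331:Wed 2332:Fri 2333:Sat✓
Years with five Sundays: 2300, 2305, 2306, 2311, 2316, 2317, 2322, 2323, 2328, 2333 → 10.

10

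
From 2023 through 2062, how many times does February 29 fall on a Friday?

Leap years in 2023–2062: 10 of them.
Feb 29 weekday advances by 5 (mod 7) from one leap year to the next four years later (or differs when a century non-leap intervenes).
Leap-day weekdays: 2024:Thu 2028:Tue 2032:Sun 2036:Fri✓ 2040:Wed 2044:Mon 2048:Sat 2052:Thu 2056:Tue 2060:Sun
Friday: 2036 → 1.

1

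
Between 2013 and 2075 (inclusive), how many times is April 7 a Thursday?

Track April 7's weekday year by year (advancing +1, or +2 across a Feb 29):
  2013: Sun  2014: Mon (+1)  2015: Tue (+1)  2016: Thu (+2) ✓  2017: Fri (+1)
  2018: Sat (+1)  2019: Sun (+1)  2020: Tue (+2)  2021: Wed (+1)  2022: Thu (+1) ✓
  2023: Fri (+1)  2024: Sun (+2)  2025: Mon (+1)  2026: Tue (+1)  … (35 more years) …
  2062: Fri (+1)  2063: Sat (+1)  2064: Mon (+2)  2065: Tue (+1)  2066: Wed (+1)
  2067: Thu (+1) ✓  2068: Sat (+2)  2069: Sun (+1)  2070: Mon (+1)  2071: Tue (+1)
  2072: Thu (+2) ✓  2073: Fri (+1)  2074: Sat (+1)  2075: Sun (+1)
Thursday years: 2016, 2022, 2033, 2039, 2044, 2050, 2061, 2067, 2072 — 9 in total.

9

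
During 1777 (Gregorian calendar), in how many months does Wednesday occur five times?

A month of length L has five Wednesdays iff its first Wednesday is on day ≤ L−28 (so day 1–3 in a 31-day month, 1–2 in a 30-day month, day 1 in a leap February).
Checking each month of 1777: Jan starts Wed (31d) ✓; Feb starts Sat (28d); Mar starts Sat (31d); Apr starts Tue (30d) ✓; May starts Thu (31d); Jun starts Sun (30d); Jul starts Tue (31d) ✓; Aug starts Fri (31d); Sep starts Mon (30d); Oct starts Wed (31d) ✓; Nov starts Sat (30d); Dec starts Mon (31d) ✓.
Five-Wednesday months: January, April, July, October, December → 5.

5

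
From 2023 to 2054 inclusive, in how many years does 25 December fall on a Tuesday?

4

Track 25 December's weekday year by year (advancing +1, or +2 across a Feb 29):
  2023: Mon  2024: Wed (+2)  2025: Thu (+1)  2026: Fri (+1)  2027: Sat (+1)
  2028: Mon (+2)  2029: Tue (+1) ✓  2030: Wed (+1)  2031: Thu (+1)  2032: Sat (+2)
  2033: Sun (+1)  2034: Mon (+1)  2035: Tue (+1) ✓  2036: Thu (+2)  … (4 more years) …
  2041: Wed (+1)  2042: Thu (+1)  2043: Fri (+1)  2044: Sun (+2)  2045: Mon (+1)
  2046: Tue (+1) ✓  2047: Wed (+1)  2048: Fri (+2)  2049: Sat (+1)  2050: Sun (+1)
  2051: Mon (+1)  2052: Wed (+2)  2053: Thu (+1)  2054: Fri (+1)
Tuesday years: 2029, 2035, 2040, 2046 — 4 in total.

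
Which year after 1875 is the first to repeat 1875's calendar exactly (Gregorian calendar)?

Two years share a calendar iff Jan 1 falls on the same weekday and both are leap or both are common. 1875: Jan 1 is Friday, common year.
1876: Jan 1 Saturday, leap
1877: Jan 1 Monday, common
1878: Jan 1 Tuesday, common
1879: Jan 1 Wednesday, common
1880: Jan 1 Thursday, leap
1881: Jan 1 Saturday, common
1882: Jan 1 Sunday, common
1883: Jan 1 Monday, common
1884: Jan 1 Tuesday, leap
1885: Jan 1 Thursday, common
1886: Jan 1 Friday, common
1886 matches on both conditions.

1886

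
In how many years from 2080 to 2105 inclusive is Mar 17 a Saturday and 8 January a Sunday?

1

Check each year's weekday for Mar 17 and 8 January:
  2080: Sun/Mon  2081: Mon/Wed  2082: Tue/Thu  2083: Wed/Fri  2084: Fri/Sat  2085: Sat/Mon  2086: Sun/Tue  2087: Mon/Wed  2088: Wed/Thu  2089: Thu/Sat  2090: Fri/Sun  2091: Sat/Mon  2092: Mon/Tue  2093: Tue/Thu  2094: Wed/Fri  2095: Thu/Sat  2096: Sat/Sun ✓  2097: Sun/Tue  2098: Mon/Wed  2099: Tue/Thu  2100: Wed/Fri  2101: Thu/Sat  2102: Fri/Sun  2103: Sat/Mon  2104: Mon/Tue  2105: Tue/Thu
Both conditions hold in: 2096 — 1.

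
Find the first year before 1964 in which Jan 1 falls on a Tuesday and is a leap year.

Jan 1 advances by 2 weekdays after a leap year and by 1 after a common year.
1964: Jan 1 is Wednesday (leap).
1963: Tuesday
1962: Monday
1961: Sunday
1960: Friday (leap)
1959: Thursday
1958: Wednesday
1957: Tuesday
1956: Sunday (leap)
1955: Saturday
1954: Friday
1953: Thursday
1952: Tuesday (leap)
1952 begins on a Tuesday and is a leap year.

1952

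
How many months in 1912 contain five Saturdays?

A month of length L has five Saturdays iff its first Saturday is on day ≤ L−28 (so day 1–3 in a 31-day month, 1–2 in a 30-day month, day 1 in a leap February).
Checking each month of 1912: Jan starts Mon (31d); Feb starts Thu (29d); Mar starts Fri (31d) ✓; Apr starts Mon (30d); May starts Wed (31d); Jun starts Sat (30d) ✓; Jul starts Mon (31d); Aug starts Thu (31d) ✓; Sep starts Sun (30d); Oct starts Tue (31d); Nov starts Fri (30d) ✓; Dec starts Sun (31d).
Five-Saturday months: March, June, August, November → 4.

4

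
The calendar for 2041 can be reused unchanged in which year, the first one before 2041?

2030

Two years share a calendar iff Jan 1 falls on the same weekday and both are leap or both are common. 2041: Jan 1 is Tuesday, common year.
2040: Jan 1 Sunday, leap
2039: Jan 1 Saturday, common
2038: Jan 1 Friday, common
2037: Jan 1 Thursday, common
2036: Jan 1 Tuesday, leap
2035: Jan 1 Monday, common
2034: Jan 1 Sunday, common
2033: Jan 1 Saturday, common
2032: Jan 1 Thursday, leap
2031: Jan 1 Wednesday, common
2030: Jan 1 Tuesday, common
2030 matches on both conditions.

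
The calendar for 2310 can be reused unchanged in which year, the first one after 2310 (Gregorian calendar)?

Two years share a calendar iff Jan 1 falls on the same weekday and both are leap or both are common. 2310: Jan 1 is Saturday, common year.
2311: Jan 1 Sunday, common
2312: Jan 1 Monday, leap
2313: Jan 1 Wednesday, common
2314: Jan 1 Thursday, common
2315: Jan 1 Friday, common
2316: Jan 1 Saturday, leap
2317: Jan 1 Monday, common
2318: Jan 1 Tuesday, common
2319: Jan 1 Wednesday, common
2320: Jan 1 Thursday, leap
2321: Jan 1 Saturday, common
2321 matches on both conditions.

2321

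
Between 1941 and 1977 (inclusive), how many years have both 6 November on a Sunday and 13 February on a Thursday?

0

Check each year's weekday for 6 November and 13 February:
  1941: Thu/Thu  1942: Fri/Fri  1943: Sat/Sat  1944: Mon/Sun  1945: Tue/Tue  1946: Wed/Wed  1947: Thu/Thu  1948: Sat/Fri  1949: Sun/Sun  1950: Mon/Mon  1951: Tue/Tue  1952: Thu/Wed  1953: Fri/Fri  1954: Sat/Sat  …(9 more)…  1964: Fri/Thu  1965: Sat/Sat  1966: Sun/Sun  1967: Mon/Mon  1968: Wed/Tue  1969: Thu/Thu  1970: Fri/Fri  1971: Sat/Sat  1972: Mon/Sun  1973: Tue/Tue  1974: Wed/Wed  1975: Thu/Thu  1976: Sat/Fri  1977: Sun/Sun
Both conditions hold in: no year — 0.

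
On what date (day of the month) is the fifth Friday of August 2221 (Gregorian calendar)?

August 1, 2221 is a Wednesday, so the first Friday is the 3rd.
The fifth Friday is 3 + 28 = 31.

31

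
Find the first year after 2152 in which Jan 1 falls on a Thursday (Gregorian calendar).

Jan 1 advances by 2 weekdays after a leap year and by 1 after a common year.
2152: Jan 1 is Saturday (leap).
2153: Monday
2154: Tuesday
2155: Wednesday
2156: Thursday (leap)
2156 begins on a Thursday

2156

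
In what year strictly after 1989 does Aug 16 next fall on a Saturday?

1997

From one year to the next, a fixed date's weekday advances by 1, or by 2 when a Feb 29 lies between the two dates.
1989: August 16 is Wednesday.
1990: Thursday (+1)
1991: Friday (+1)
1992: Sunday (+2)
1993: Monday (+1)
1994: Tuesday (+1)
1995: Wednesday (+1)
1996: Friday (+2)
1997: Saturday (+1)
Aug 16 falls on a Saturday in 1997.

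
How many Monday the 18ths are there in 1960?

Check the 18th of each month of 1960: Jan 18: Mon, Feb 18: Thu, Mar 18: Fri, Apr 18: Mon, May 18: Wed, Jun 18: Sat, Jul 18: Mon, Aug 18: Thu, Sep 18: Sun, Oct 18: Tue, Nov 18: Fri, Dec 18: Sun.
Monday occurs in January, April, July — 3 months.

3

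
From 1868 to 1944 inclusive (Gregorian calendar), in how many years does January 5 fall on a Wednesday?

Track January 5's weekday year by year (advancing +1, or +2 across a Feb 29):
  1868: Sun  1869: Tue (+2)  1870: Wed (+1) ✓  1871: Thu (+1)  1872: Fri (+1)
  1873: Sun (+2)  1874: Mon (+1)  1875: Tue (+1)  1876: Wed (+1) ✓  1877: Fri (+2)
  1878: Sat (+1)  1879: Sun (+1)  1880: Mon (+1)  1881: Wed (+2) ✓  … (49 more years) …
  1931: Mon (+1)  1932: Tue (+1)  1933: Thu (+2)  1934: Fri (+1)  1935: Sat (+1)
  1936: Sun (+1)  1937: Tue (+2)  1938: Wed (+1) ✓  1939: Thu (+1)  1940: Fri (+1)
  1941: Sun (+2)  1942: Mon (+1)  1943: Tue (+1)  1944: Wed (+1) ✓
Wednesday years: 1870, 1876, 1881, 1887, 1898, 1910, 1916, 1921, 1927, 1938, 1944 — 11 in total.

11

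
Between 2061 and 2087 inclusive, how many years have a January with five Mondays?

12

January has 31 days; it has five Mondays when Monday falls among the first (month-length − 28) days — i.e. when January 1 is one of Monday/Sunday/Saturday.
January 1 by year: 2061:Sat✓ 2062:Sun✓ 2063:Mon✓ 2064:Tue 2065:Thu 2066:Fri 2067:Sat✓ 2068:Sun✓ 2069:Tue 2070:Wed 2071:Thu 2072:Fri 2073:Sun✓ 2074:Mon✓ 2075:Tue 2076:Wed 2077:Fri 2078:Sat✓ 2079:Sun✓ 2080:Mon✓ 2081:Wed 2082:Thu 2083:Fri 2084:Sat✓ 2085:Mon✓ 2086:Tue 2087:Wed
Years with five Mondays: 2061, 2062, 2063, 2067, 2068, 2073, 2074, 2078, 2079, 2080, 2084, 2085 → 12.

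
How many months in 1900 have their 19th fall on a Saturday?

1

Check the 19th of each month of 1900: Jan 19: Fri, Feb 19: Mon, Mar 19: Mon, Apr 19: Thu, May 19: Sat, Jun 19: Tue, Jul 19: Thu, Aug 19: Sun, Sep 19: Wed, Oct 19: Fri, Nov 19: Mon, Dec 19: Wed.
Saturday occurs in May — 1 month.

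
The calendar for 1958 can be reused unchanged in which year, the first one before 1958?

1947

Two years share a calendar iff Jan 1 falls on the same weekday and both are leap or both are common. 1958: Jan 1 is Wednesday, common year.
1957: Jan 1 Tuesday, common
1956: Jan 1 Sunday, leap
1955: Jan 1 Saturday, common
1954: Jan 1 Friday, common
1953: Jan 1 Thursday, common
1952: Jan 1 Tuesday, leap
1951: Jan 1 Monday, common
1950: Jan 1 Sunday, common
1949: Jan 1 Saturday, common
1948: Jan 1 Thursday, leap
1947: Jan 1 Wednesday, common
1947 matches on both conditions.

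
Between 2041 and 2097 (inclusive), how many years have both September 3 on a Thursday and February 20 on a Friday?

Check each year's weekday for September 3 and February 20:
  2041: Tue/Wed  2042: Wed/Thu  2043: Thu/Fri ✓  2044: Sat/Sat  2045: Sun/Mon  2046: Mon/Tue  2047: Tue/Wed  2048: Thu/Thu  2049: Fri/Sat  2050: Sat/Sun  2051: Sun/Mon  2052: Tue/Tue  2053: Wed/Thu  2054: Thu/Fri ✓  …(29 more)…  2084: Sun/Sun  2085: Mon/Tue  2086: Tue/Wed  2087: Wed/Thu  2088: Fri/Fri  2089: Sat/Sun  2090: Sun/Mon  2091: Mon/Tue  2092: Wed/Wed  2093: Thu/Fri ✓  2094: Fri/Sat  2095: Sat/Sun  2096: Mon/Mon  2097: Tue/Wed
Both conditions hold in: 2043, 2054, 2065, 2071, 2082, 2093 — 6.

6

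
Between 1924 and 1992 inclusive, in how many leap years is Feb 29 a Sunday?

Leap years in 1924–1992: 18 of them.
Feb 29 weekday advances by 5 (mod 7) from one leap year to the next four years later (or differs when a century non-leap intervenes).
Leap-day weekdays: 1924:Fri 1928:Wed 1932:Mon 1936:Sat 1940:Thu 1944:Tue 1948:Sun✓ 1952:Fri 1956:Wed 1960:Mon 1964:Sat 1968:Thu 1972:Tue 1976:Sun✓ 1980:Fri 1984:Wed 1988:Mon 1992:Sat
Sunday: 1948, 1976 → 2.

2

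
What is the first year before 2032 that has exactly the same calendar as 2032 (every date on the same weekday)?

Two years share a calendar iff Jan 1 falls on the same weekday and both are leap or both are common. 2032: Jan 1 is Thursday, leap year.
2031: Jan 1 Wednesday, common
2030: Jan 1 Tuesday, common
2029: Jan 1 Monday, common
2028: Jan 1 Saturday, leap
2027: Jan 1 Friday, common
2026: Jan 1 Thursday, common
2025: Jan 1 Wednesday, common
2024: Jan 1 Monday, leap
2023: Jan 1 Sunday, common
2022: Jan 1 Saturday, common
2021: Jan 1 Friday, common
2020: Jan 1 Wednesday, leap
2019: Jan 1 Tuesday, common
2018: Jan 1 Monday, common
2017: Jan 1 Sunday, common
2016: Jan 1 Friday, leap
2015: Jan 1 Thursday, common
2014: Jan 1 Wednesday, common
2013: Jan 1 Tuesday, common
2012: Jan 1 Sunday, leap
2011: Jan 1 Saturday, common
2010: Jan 1 Friday, common
2009: Jan 1 Thursday, common
2008: Jan 1 Tuesday, leap
2007: Jan 1 Monday, common
2006: Jan 1 Sunday, common
2005: Jan 1 Saturday, common
2004: Jan 1 Thursday, leap
2004 matches on both conditions.

2004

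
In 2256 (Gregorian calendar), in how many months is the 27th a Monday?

Check the 27th of each month of 2256: Jan 27: Sun, Feb 27: Wed, Mar 27: Thu, Apr 27: Sun, May 27: Tue, Jun 27: Fri, Jul 27: Sun, Aug 27: Wed, Sep 27: Sat, Oct 27: Mon, Nov 27: Thu, Dec 27: Sat.
Monday occurs in October — 1 month.

1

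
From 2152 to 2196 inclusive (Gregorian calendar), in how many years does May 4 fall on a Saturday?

6

Track May 4's weekday year by year (advancing +1, or +2 across a Feb 29):
  2152: Thu  2153: Fri (+1)  2154: Sat (+1) ✓  2155: Sun (+1)  2156: Tue (+2)
  2157: Wed (+1)  2158: Thu (+1)  2159: Fri (+1)  2160: Sun (+2)  2161: Mon (+1)
  2162: Tue (+1)  2163: Wed (+1)  2164: Fri (+2)  2165: Sat (+1) ✓  … (17 more years) …
  2183: Sun (+1)  2184: Tue (+2)  2185: Wed (+1)  2186: Thu (+1)  2187: Fri (+1)
  2188: Sun (+2)  2189: Mon (+1)  2190: Tue (+1)  2191: Wed (+1)  2192: Fri (+2)
  2193: Sat (+1) ✓  2194: Sun (+1)  2195: Mon (+1)  2196: Wed (+2)
Saturday years: 2154, 2165, 2171, 2176, 2182, 2193 — 6 in total.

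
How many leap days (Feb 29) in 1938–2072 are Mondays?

5

Leap years in 1938–2072: 34 of them.
Feb 29 weekday advances by 5 (mod 7) from one leap year to the next four years later (or differs when a century non-leap intervenes).
Leap-day weekdays: 1940:Thu 1944:Tue 1948:Sun 1952:Fri 1956:Wed 1960:Mon✓ 1964:Sat 1968:Thu 1972:Tue 1976:Sun 1980:Fri 1984:Wed 1988:Mon✓ …(8 more)… 2024:Thu 2028:Tue 2032:Sun 2036:Fri 2040:Wed 2044:Mon✓ 2048:Sat 2052:Thu 2056:Tue 2060:Sun 2064:Fri 2068:Wed 2072:Mon✓
Monday: 1960, 1988, 2016, 2044, 2072 → 5.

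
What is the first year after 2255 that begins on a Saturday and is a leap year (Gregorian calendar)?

2276

Jan 1 advances by 2 weekdays after a leap year and by 1 after a common year.
2255: Jan 1 is Monday.
2256: Tuesday (leap)
2257: Thursday
2258: Friday
2259: Saturday
2260: Sunday (leap)
2261: Tuesday
2262: Wednesday
2263: Thursday
2264: Friday (leap)
2265: Sunday
2266: Monday
2267: Tuesday
2268: Wednesday (leap)
2269: Friday
2270: Saturday
2271: Sunday
2272: Monday (leap)
2273: Wednesday
2274: Thursday
2275: Friday
2276: Saturday (leap)
2276 begins on a Saturday and is a leap year.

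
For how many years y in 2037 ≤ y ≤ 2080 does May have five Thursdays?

18

May has 31 days; it has five Thursdays when Thursday falls among the first (month-length − 28) days — i.e. when May 1 is one of Thursday/Wednesday/Tuesday.
May 1 by year: 2037:Fri 2038:Sat 2039:Sun 2040:Tue✓ 2041:Wed✓ 2042:Thu✓ 2043:Fri 2044:Sun 2045:Mon 2046:Tue✓ 2047:Wed✓ 2048:Fri 2049:Sat 2050:Sun 2051:Mon …(14 more)… 2066:Sat 2067:Sun 2068:Tue✓ 2069:Wed✓ 2070:Thu✓ 2071:Fri 2072:Sun 2073:Mon 2074:Tue✓ 2075:Wed✓ 2076:Fri 2077:Sat 2078:Sun 2079:Mon 2080:Wed✓
Years with five Thursdays: 2040, 2041, 2042, 2046, 2047, 2052, 2053, 2057, 2058, 2059, 2063, 2064, 2068, 2069, 2070, 2074, 2075, 2080 → 18.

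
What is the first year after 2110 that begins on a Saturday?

2118

Jan 1 advances by 2 weekdays after a leap year and by 1 after a common year.
2110: Jan 1 is Wednesday.
2111: Thursday
2112: Friday (leap)
2113: Sunday
2114: Monday
2115: Tuesday
2116: Wednesday (leap)
2117: Friday
2118: Saturday
2118 begins on a Saturday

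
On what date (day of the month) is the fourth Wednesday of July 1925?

July 1, 1925 is a Wednesday, so the first Wednesday is the 1st.
The fourth Wednesday is 1 + 21 = 22.

22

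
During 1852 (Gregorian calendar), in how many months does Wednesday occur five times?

4

A month of length L has five Wednesdays iff its first Wednesday is on day ≤ L−28 (so day 1–3 in a 31-day month, 1–2 in a 30-day month, day 1 in a leap February).
Checking each month of 1852: Jan starts Thu (31d); Feb starts Sun (29d); Mar starts Mon (31d) ✓; Apr starts Thu (30d); May starts Sat (31d); Jun starts Tue (30d) ✓; Jul starts Thu (31d); Aug starts Sun (31d); Sep starts Wed (30d) ✓; Oct starts Fri (31d); Nov starts Mon (30d); Dec starts Wed (31d) ✓.
Five-Wednesday months: March, June, September, December → 4.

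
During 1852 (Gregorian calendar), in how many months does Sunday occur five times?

4

A month of length L has five Sundays iff its first Sunday is on day ≤ L−28 (so day 1–3 in a 31-day month, 1–2 in a 30-day month, day 1 in a leap February).
Checking each month of 1852: Jan starts Thu (31d); Feb starts Sun (29d) ✓; Mar starts Mon (31d); Apr starts Thu (30d); May starts Sat (31d) ✓; Jun starts Tue (30d); Jul starts Thu (31d); Aug starts Sun (31d) ✓; Sep starts Wed (30d); Oct starts Fri (31d) ✓; Nov starts Mon (30d); Dec starts Wed (31d).
Five-Sunday months: February, May, August, October → 4.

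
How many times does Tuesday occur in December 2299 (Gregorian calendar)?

4

December 2299 has 31 days and begins on Friday.
The first Tuesday is December 5.
Tuesdays fall on 5, 12, 19, 26 — that's 4.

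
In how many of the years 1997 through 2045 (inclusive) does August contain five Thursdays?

20

August has 31 days; it has five Thursdays when Thursday falls among the first (month-length − 28) days — i.e. when August 1 is one of Thursday/Wednesday/Tuesday.
August 1 by year: 1997:Fri 1998:Sat 1999:Sun 2000:Tue✓ 2001:Wed✓ 2002:Thu✓ 2003:Fri 2004:Sun 2005:Mon 2006:Tue✓ 2007:Wed✓ 2008:Fri 2009:Sat 2010:Sun 2011:Mon …(19 more)… 2031:Fri 2032:Sun 2033:Mon 2034:Tue✓ 2035:Wed✓ 2036:Fri 2037:Sat 2038:Sun 2039:Mon 2040:Wed✓ 2041:Thu✓ 2042:Fri 2043:Sat 2044:Mon 2045:Tue✓
Years with five Thursdays: 2000, 2001, 2002, 2006, 2007, 2012, 2013, 2017, 2018, 2019, 2023, 2024, 2028, 2029, 2030, 2034, 2035, 2040, 2041, 2045 → 20.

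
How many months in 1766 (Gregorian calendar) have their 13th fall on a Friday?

1

Check the 13th of each month of 1766: Jan 13: Mon, Feb 13: Thu, Mar 13: Thu, Apr 13: Sun, May 13: Tue, Jun 13: Fri, Jul 13: Sun, Aug 13: Wed, Sep 13: Sat, Oct 13: Mon, Nov 13: Thu, Dec 13: Sat.
Friday occurs in June — 1 month.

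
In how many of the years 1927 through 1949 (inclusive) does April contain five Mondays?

7

April has 30 days; it has five Mondays when Monday falls among the first (month-length − 28) days — i.e. when April 1 is one of Monday/Sunday.
April 1 by year: 1927:Fri 1928:Sun✓ 1929:Mon✓ 1930:Tue 1931:Wed 1932:Fri 1933:Sat 1934:Sun✓ 1935:Mon✓ 1936:Wed 1937:Thu 1938:Fri 1939:Sat 1940:Mon✓ 1941:Tue 1942:Wed 1943:Thu 1944:Sat 1945:Sun✓ 1946:Mon✓ 1947:Tue 1948:Thu 1949:Fri
Years with five Mondays: 1928, 1929, 1934, 1935, 1940, 1945, 1946 → 7.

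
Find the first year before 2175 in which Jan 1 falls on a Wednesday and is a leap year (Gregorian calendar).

Jan 1 advances by 2 weekdays after a leap year and by 1 after a common year.
2175: Jan 1 is Sunday.
2174: Saturday
2173: Friday
2172: Wednesday (leap)
2172 begins on a Wednesday and is a leap year.

2172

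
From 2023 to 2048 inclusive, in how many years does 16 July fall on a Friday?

3

Track 16 July's weekday year by year (advancing +1, or +2 across a Feb 29):
  2023: Sun  2024: Tue (+2)  2025: Wed (+1)  2026: Thu (+1)  2027: Fri (+1) ✓
  2028: Sun (+2)  2029: Mon (+1)  2030: Tue (+1)  2031: Wed (+1)  2032: Fri (+2) ✓
  2033: Sat (+1)  2034: Sun (+1)  2035: Mon (+1)  2036: Wed (+2)  2037: Thu (+1)
  2038: Fri (+1) ✓  2039: Sat (+1)  2040: Mon (+2)  2041: Tue (+1)  2042: Wed (+1)
  2043: Thu (+1)  2044: Sat (+2)  2045: Sun (+1)  2046: Mon (+1)  2047: Tue (+1)
  2048: Thu (+2)
Friday years: 2027, 2032, 2038 — 3 in total.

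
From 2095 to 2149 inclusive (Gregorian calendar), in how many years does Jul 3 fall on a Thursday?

8

Track Jul 3's weekday year by year (advancing +1, or +2 across a Feb 29):
  2095: Sun  2096: Tue (+2)  2097: Wed (+1)  2098: Thu (+1) ✓  2099: Fri (+1)
  2100: Sat (+1)  2101: Sun (+1)  2102: Mon (+1)  2103: Tue (+1)  2104: Thu (+2) ✓
  2105: Fri (+1)  2106: Sat (+1)  2107: Sun (+1)  2108: Tue (+2)  … (27 more years) …
  2136: Tue (+2)  2137: Wed (+1)  2138: Thu (+1) ✓  2139: Fri (+1)  2140: Sun (+2)
  2141: Mon (+1)  2142: Tue (+1)  2143: Wed (+1)  2144: Fri (+2)  2145: Sat (+1)
  2146: Sun (+1)  2147: Mon (+1)  2148: Wed (+2)  2149: Thu (+1) ✓
Thursday years: 2098, 2104, 2110, 2121, 2127, 2132, 2138, 2149 — 8 in total.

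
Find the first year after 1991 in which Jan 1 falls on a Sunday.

1995

Jan 1 advances by 2 weekdays after a leap year and by 1 after a common year.
1991: Jan 1 is Tuesday.
1992: Wednesday (leap)
1993: Friday
1994: Saturday
1995: Sunday
1995 begins on a Sunday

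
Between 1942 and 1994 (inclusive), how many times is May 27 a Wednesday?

Track May 27's weekday year by year (advancing +1, or +2 across a Feb 29):
  1942: Wed ✓  1943: Thu (+1)  1944: Sat (+2)  1945: Sun (+1)  1946: Mon (+1)
  1947: Tue (+1)  1948: Thu (+2)  1949: Fri (+1)  1950: Sat (+1)  1951: Sun (+1)
  1952: Tue (+2)  1953: Wed (+1) ✓  1954: Thu (+1)  1955: Fri (+1)  … (25 more years) …
  1981: Wed (+1) ✓  1982: Thu (+1)  1983: Fri (+1)  1984: Sun (+2)  1985: Mon (+1)
  1986: Tue (+1)  1987: Wed (+1) ✓  1988: Fri (+2)  1989: Sat (+1)  1990: Sun (+1)
  1991: Mon (+1)  1992: Wed (+2) ✓  1993: Thu (+1)  1994: Fri (+1)
Wednesday years: 1942, 1953, 1959, 1964, 1970, 1981, 1987, 1992 — 8 in total.

8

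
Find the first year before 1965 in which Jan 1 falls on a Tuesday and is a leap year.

1952

Jan 1 advances by 2 weekdays after a leap year and by 1 after a common year.
1965: Jan 1 is Friday.
1964: Wednesday (leap)
1963: Tuesday
1962: Monday
1961: Sunday
1960: Friday (leap)
1959: Thursday
1958: Wednesday
1957: Tuesday
1956: Sunday (leap)
1955: Saturday
1954: Friday
1953: Thursday
1952: Tuesday (leap)
1952 begins on a Tuesday and is a leap year.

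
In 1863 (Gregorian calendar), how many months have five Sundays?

4

A month of length L has five Sundays iff its first Sunday is on day ≤ L−28 (so day 1–3 in a 31-day month, 1–2 in a 30-day month, day 1 in a leap February).
Checking each month of 1863: Jan starts Thu (31d); Feb starts Sun (28d); Mar starts Sun (31d) ✓; Apr starts Wed (30d); May starts Fri (31d) ✓; Jun starts Mon (30d); Jul starts Wed (31d); Aug starts Sat (31d) ✓; Sep starts Tue (30d); Oct starts Thu (31d); Nov starts Sun (30d) ✓; Dec starts Tue (31d).
Five-Sunday months: March, May, August, November → 4.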